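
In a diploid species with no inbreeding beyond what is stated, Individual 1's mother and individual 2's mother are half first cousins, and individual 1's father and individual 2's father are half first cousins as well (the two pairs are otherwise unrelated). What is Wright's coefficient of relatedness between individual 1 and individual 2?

Wright's path rule: contributions from independent ancestry routes add.
Individual 1 and individual 2 are related in two ways: half second cousins through their mothers (r = 1/64) and half second cousins through their fathers (r = 1/64).
r = 1/64 + 1/64 = 1/32 = 0.03125.

0.03125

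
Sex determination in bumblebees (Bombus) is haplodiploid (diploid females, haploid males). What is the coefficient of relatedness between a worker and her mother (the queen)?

One meiotic link between diploid queen and diploid daughter: r = 1/2.

0.5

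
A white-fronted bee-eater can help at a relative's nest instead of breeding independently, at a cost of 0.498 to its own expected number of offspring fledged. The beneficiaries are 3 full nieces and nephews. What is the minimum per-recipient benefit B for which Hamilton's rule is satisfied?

r to a full niece or nephew = 0.25 (full aunt/uncle↔niece/nephew: two paths of length 3 through the shared grandparent pair: r = 2·(1/2)^3 = 1/4).
Hamilton's rule with n recipients of equal r: n·r·B > C, so B > C/(n·r) = 0.498/(3·0.25) = 0.664.

0.664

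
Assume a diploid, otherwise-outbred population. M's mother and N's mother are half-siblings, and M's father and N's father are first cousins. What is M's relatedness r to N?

0.09375

Wright's path rule: contributions from independent ancestry routes add.
M and N are related in two ways: half first cousins through their mothers (r = 1/16) and second cousins through their fathers (r = 1/32).
r = 1/16 + 1/32 = 0.09375.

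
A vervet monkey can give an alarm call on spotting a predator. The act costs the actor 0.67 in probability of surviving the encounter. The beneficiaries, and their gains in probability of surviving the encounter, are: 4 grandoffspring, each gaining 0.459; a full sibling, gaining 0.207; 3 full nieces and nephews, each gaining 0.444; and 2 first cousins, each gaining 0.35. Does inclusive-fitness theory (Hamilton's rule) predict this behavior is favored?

Hamilton's rule: the trait is favored when the sum of r·B over every recipient exceeds the actor's cost C.
r to a grandoffspring = 1/4 (two parent–offspring links: r = (1/2)^2 = 1/4).
r to a full sibling = 0.5 (full sibs share both parents — two paths of length 2: r = 2·(1/2)^2 = 1/2).
r to a full niece or nephew = 0.25 (full aunt/uncle↔niece/nephew: two paths of length 3 through the shared grandparent pair: r = 2·(1/2)^3 = 1/4).
r to a first cousin = 1/8 (first cousins share one grandparent pair — two paths of length 4: r = 2·(1/2)^4 = 1/8).
Summing one r·B term per recipient: 4·0.25·0.459 + 1·0.5·0.207 + 3·0.25·0.444 + 2·0.125·0.35 = 0.983.
0.983 > 0.67: the indirect benefit exceeds the cost.

Yes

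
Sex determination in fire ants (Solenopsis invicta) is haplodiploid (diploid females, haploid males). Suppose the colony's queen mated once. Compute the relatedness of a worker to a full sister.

0.75

Haplodiploid full sisters inherit their father's entire haploid genome identically (contributing 1/2) and on average half of their mother's contribution (1/2 · 1/2 = 1/4); r = 1/2 + 1/4 = 3/4.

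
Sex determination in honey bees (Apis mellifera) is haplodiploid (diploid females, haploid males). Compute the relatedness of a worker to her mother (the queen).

0.5

One meiotic link between diploid queen and diploid daughter: r = 1/2.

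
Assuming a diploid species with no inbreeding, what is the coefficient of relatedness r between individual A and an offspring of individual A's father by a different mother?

0.25

Each parent–offspring link contributes a factor of 1/2, and independent paths through distinct common ancestors add.
Half-sibs share one parent — one path of length 2: r = (1/2)^2 = 1/4.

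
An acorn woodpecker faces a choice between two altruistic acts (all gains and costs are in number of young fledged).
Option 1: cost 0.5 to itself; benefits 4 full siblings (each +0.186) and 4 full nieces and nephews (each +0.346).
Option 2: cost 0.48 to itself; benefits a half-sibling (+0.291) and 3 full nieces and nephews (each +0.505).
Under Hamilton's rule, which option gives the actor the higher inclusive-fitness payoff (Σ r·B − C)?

Option 1

Option 1: r to a full sibling = 0.5.
Option 1: r to a full niece or nephew = 0.25.
Option 1: Σ r·B − C = (4·0.5·0.186 + 4·0.25·0.346) − 0.5 = 0.218.
Option 2: r to a half-sibling = 0.25.
Option 2: r to a full niece or nephew = 0.25.
Option 2: Σ r·B − C = (1·0.25·0.291 + 3·0.25·0.505) − 0.48 = -0.0285.
Option 1 has the higher net inclusive-fitness payoff.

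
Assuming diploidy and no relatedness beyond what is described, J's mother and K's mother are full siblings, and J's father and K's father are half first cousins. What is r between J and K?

0.140625

Relatedness sums over independent paths through distinct common ancestors.
J and K are related in two ways: first cousins through their mothers (r = 1/8) and half second cousins through their fathers (r = 1/64).
r = 1/8 + 1/64 = 0.140625.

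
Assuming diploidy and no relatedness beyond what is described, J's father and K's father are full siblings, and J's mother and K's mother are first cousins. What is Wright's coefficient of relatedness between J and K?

With two independent routes of shared ancestry, r is the sum of the two contributions.
J and K are related in two ways: first cousins through their fathers (r = 1/8) and second cousins through their mothers (r = 1/32).
r = 1/8 + 1/32 = 5/32 = 0.15625.

0.15625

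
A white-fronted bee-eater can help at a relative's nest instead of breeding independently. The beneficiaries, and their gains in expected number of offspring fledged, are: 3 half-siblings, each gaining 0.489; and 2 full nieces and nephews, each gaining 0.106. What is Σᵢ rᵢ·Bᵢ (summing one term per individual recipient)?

r to a half-sibling = 1/4 (half-sibs share one parent — one path of length 2: r = (1/2)^2 = 1/4).
r to a full niece or nephew = 0.25 (full aunt/uncle↔niece/nephew: two paths of length 3 through the shared grandparent pair: r = 2·(1/2)^3 = 1/4).
Summing one r·B term per recipient: 3·0.25·0.489 + 2·0.25·0.106 = 0.41975.

0.41975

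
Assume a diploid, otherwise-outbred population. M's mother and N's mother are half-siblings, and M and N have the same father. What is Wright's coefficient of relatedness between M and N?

0.3125

With two independent routes of shared ancestry, r is the sum of the two contributions.
M and N are related in two ways: half first cousins through their mothers (r = 1/16) and half-sibs through their shared father (r = 1/4).
r = 1/16 + 1/4 = 5/16 = 0.3125.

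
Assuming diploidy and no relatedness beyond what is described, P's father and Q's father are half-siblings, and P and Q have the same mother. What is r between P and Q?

With two independent routes of shared ancestry, r is the sum of the two contributions.
P and Q are related in two ways: half first cousins through their fathers (r = 1/16) and half-sibs through their shared mother (r = 1/4).
r = 1/16 + 1/4 = 0.3125.

0.3125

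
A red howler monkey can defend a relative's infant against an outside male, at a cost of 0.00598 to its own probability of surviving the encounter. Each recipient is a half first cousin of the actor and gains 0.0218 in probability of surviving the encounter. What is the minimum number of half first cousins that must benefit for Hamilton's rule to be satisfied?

5

r to a half first cousin = 0.0625 (half first cousins share one grandparent — one path of length 4: r = (1/2)^4 = 1/16).
Hamilton's rule: n·r·B > C  ⇒  n > C/(r·B) = 0.00598/(0.0625·0.0218) = 4.389.
The smallest integer exceeding 4.389 is 5.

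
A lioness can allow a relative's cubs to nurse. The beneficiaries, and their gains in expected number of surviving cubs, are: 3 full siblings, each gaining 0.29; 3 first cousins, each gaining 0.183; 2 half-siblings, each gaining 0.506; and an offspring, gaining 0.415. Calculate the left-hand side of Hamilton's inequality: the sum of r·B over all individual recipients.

0.964125

r to a full sibling = 1/2 (full sibs share both parents — two paths of length 2: r = 2·(1/2)^2 = 1/2).
r to a first cousin = 0.125 (first cousins share one grandparent pair — two paths of length 4: r = 2·(1/2)^4 = 1/8).
r to a half-sibling = 1/4 (half-sibs share one parent — one path of length 2: r = (1/2)^2 = 1/4).
r to an offspring = 1/2 (one parent–offspring link: r = (1/2)^1 = 1/2).
Summing one r·B term per recipient: 3·0.5·0.29 + 3·0.125·0.183 + 2·0.25·0.506 + 1·0.5·0.415 = 0.964125.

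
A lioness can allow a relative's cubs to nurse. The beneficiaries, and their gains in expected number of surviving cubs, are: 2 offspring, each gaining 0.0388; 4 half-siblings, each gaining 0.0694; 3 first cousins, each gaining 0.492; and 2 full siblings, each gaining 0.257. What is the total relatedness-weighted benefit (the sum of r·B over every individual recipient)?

r to an offspring = 1/2 (one parent–offspring link: r = (1/2)^1 = 1/2).
r to a half-sibling = 0.25 (half-sibs share one parent — one path of length 2: r = (1/2)^2 = 1/4).
r to a first cousin = 1/8 (first cousins share one grandparent pair — two paths of length 4: r = 2·(1/2)^4 = 1/8).
r to a full sibling = 1/2 (full sibs share both parents — two paths of length 2: r = 2·(1/2)^2 = 1/2).
Summing one r·B term per recipient: 2·0.5·0.0388 + 4·0.25·0.0694 + 3·0.125·0.492 + 2·0.5·0.257 = 0.5497.

0.5497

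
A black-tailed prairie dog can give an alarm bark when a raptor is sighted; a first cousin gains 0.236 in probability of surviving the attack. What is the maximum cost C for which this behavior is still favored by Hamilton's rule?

r to a first cousin = 1/8 (first cousins share one grandparent pair — two paths of length 4: r = 2·(1/2)^4 = 1/8).
Hamilton's rule: n·r·B > C, so the trait is favored while C < n·r·B = 1·0.125·0.236 = 0.0295.

0.0295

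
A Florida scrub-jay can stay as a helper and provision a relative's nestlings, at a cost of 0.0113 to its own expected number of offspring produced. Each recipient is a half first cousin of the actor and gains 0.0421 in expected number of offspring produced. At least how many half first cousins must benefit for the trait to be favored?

5

r to a half first cousin = 0.0625 (half first cousins share one grandparent — one path of length 4: r = (1/2)^4 = 1/16).
Hamilton's rule: n·r·B > C  ⇒  n > C/(r·B) = 0.0113/(0.0625·0.0421) = 4.295.
The smallest integer exceeding 4.295 is 5.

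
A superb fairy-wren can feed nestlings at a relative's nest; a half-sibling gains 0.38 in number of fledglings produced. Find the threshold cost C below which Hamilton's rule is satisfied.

0.095

r to a half-sibling = 0.25 (half-sibs share one parent — one path of length 2: r = (1/2)^2 = 1/4).
Hamilton's rule: n·r·B > C, so the trait is favored while C < n·r·B = 1·0.25·0.38 = 0.095.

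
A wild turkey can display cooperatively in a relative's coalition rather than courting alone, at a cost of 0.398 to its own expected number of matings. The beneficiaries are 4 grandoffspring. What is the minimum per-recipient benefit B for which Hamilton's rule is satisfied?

0.398

r to a grandoffspring = 0.25 (two parent–offspring links: r = (1/2)^2 = 1/4).
Hamilton's rule with n recipients of equal r: n·r·B > C, so B > C/(n·r) = 0.398/(4·0.25) = 0.398.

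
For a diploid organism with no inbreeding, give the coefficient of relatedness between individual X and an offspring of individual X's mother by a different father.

0.25

Each parent–offspring link contributes a factor of 1/2, and independent paths through distinct common ancestors add.
Half-sibs share one parent — one path of length 2: r = (1/2)^2 = 1/4.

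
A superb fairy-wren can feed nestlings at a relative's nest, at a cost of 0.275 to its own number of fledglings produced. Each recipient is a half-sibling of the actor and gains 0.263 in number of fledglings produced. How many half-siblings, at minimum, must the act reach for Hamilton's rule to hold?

5

r to a half-sibling = 1/4 (half-sibs share one parent — one path of length 2: r = (1/2)^2 = 1/4).
Hamilton's rule: n·r·B > C  ⇒  n > C/(r·B) = 0.275/(0.25·0.263) = 4.183.
The smallest integer exceeding 4.183 is 5.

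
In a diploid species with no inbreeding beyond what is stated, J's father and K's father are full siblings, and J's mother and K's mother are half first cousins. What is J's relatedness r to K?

0.140625

Wright's path rule: contributions from independent ancestry routes add.
J and K are related in two ways: first cousins through their fathers (r = 1/8) and half second cousins through their mothers (r = 1/64).
r = 1/8 + 1/64 = 0.140625.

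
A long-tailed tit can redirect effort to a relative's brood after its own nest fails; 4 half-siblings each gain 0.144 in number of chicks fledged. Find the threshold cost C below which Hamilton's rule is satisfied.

r to a half-sibling = 1/4 (half-sibs share one parent — one path of length 2: r = (1/2)^2 = 1/4).
Hamilton's rule: n·r·B > C, so the trait is favored while C < n·r·B = 4·0.25·0.144 = 0.144.

0.144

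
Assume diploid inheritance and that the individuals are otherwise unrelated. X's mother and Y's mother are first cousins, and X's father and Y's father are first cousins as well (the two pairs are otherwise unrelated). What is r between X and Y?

0.0625

Wright's path rule: contributions from independent ancestry routes add.
X and Y are related in two ways: second cousins through their mothers (r = 1/32) and second cousins through their fathers (r = 1/32).
r = 1/32 + 1/32 = 1/16 = 0.0625.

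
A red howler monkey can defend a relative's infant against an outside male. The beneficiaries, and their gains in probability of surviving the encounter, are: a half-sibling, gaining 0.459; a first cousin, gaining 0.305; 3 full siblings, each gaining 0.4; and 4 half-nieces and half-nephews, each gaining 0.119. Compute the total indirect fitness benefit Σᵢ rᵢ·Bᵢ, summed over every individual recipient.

r to a half-sibling = 1/4 (half-sibs share one parent — one path of length 2: r = (1/2)^2 = 1/4).
r to a first cousin = 1/8 (first cousins share one grandparent pair — two paths of length 4: r = 2·(1/2)^4 = 1/8).
r to a full sibling = 1/2 (full sibs share both parents — two paths of length 2: r = 2·(1/2)^2 = 1/2).
r to a half-niece or half-nephew = 0.125 (half-aunt/uncle↔niece/nephew: one path of length 3: r = (1/2)^3 = 1/8).
Summing one r·B term per recipient: 1·0.25·0.459 + 1·0.125·0.305 + 3·0.5·0.4 + 4·0.125·0.119 = 0.812375.

0.812375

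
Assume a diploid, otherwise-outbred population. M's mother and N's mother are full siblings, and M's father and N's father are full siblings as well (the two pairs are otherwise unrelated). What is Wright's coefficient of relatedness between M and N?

Relatedness sums over independent paths through distinct common ancestors.
M and N are related in two ways: first cousins through their mothers (r = 1/8) and first cousins through their fathers (r = 1/8) — i.e. double first cousins.
r = 1/8 + 1/8 = 0.25.

0.25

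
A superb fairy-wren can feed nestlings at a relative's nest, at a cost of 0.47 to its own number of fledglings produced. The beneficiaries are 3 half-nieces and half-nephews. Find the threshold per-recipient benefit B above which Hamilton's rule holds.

1.2533

r to a half-niece or half-nephew = 0.125 (half-aunt/uncle↔niece/nephew: one path of length 3: r = (1/2)^3 = 1/8).
Hamilton's rule with n recipients of equal r: n·r·B > C, so B > C/(n·r) = 0.47/(3·0.125) = 1.2533.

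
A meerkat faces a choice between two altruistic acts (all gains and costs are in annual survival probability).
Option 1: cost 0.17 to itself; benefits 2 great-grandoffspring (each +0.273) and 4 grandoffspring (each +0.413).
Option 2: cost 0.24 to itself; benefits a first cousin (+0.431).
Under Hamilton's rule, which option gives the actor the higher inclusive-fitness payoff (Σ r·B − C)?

Option 1

Option 1: r to a great-grandoffspring = 0.125.
Option 1: r to a grandoffspring = 0.25.
Option 1: Σ r·B − C = (2·0.125·0.273 + 4·0.25·0.413) − 0.17 = 0.31125.
Option 2: r to a first cousin = 0.125.
Option 2: Σ r·B − C = (1·0.125·0.431) − 0.24 = -0.186125.
Option 1 has the higher net inclusive-fitness payoff.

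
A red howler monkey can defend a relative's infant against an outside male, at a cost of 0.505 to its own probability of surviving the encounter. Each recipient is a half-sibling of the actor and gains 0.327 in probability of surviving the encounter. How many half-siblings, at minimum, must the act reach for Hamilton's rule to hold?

7

r to a half-sibling = 0.25 (half-sibs share one parent — one path of length 2: r = (1/2)^2 = 1/4).
Hamilton's rule: n·r·B > C  ⇒  n > C/(r·B) = 0.505/(0.25·0.327) = 6.177.
The smallest integer exceeding 6.177 is 7.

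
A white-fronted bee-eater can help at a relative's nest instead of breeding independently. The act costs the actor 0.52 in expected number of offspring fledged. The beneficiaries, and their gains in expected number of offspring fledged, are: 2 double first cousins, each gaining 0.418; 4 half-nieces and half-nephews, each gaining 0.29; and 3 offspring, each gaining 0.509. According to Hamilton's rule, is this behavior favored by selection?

Hamilton's rule: the trait is favored when the sum of r·B over every recipient exceeds the actor's cost C.
r to a double first cousin = 0.25 (double first cousins share both grandparent pairs — four paths of length 4: r = 4·(1/2)^4 = 1/4).
r to a half-niece or half-nephew = 0.125 (half-aunt/uncle↔niece/nephew: one path of length 3: r = (1/2)^3 = 1/8).
r to an offspring = 0.5 (one parent–offspring link: r = (1/2)^1 = 1/2).
Summing one r·B term per recipient: 2·0.25·0.418 + 4·0.125·0.29 + 3·0.5·0.509 = 1.1175.
1.1175 > 0.52: the indirect benefit exceeds the cost.

Yes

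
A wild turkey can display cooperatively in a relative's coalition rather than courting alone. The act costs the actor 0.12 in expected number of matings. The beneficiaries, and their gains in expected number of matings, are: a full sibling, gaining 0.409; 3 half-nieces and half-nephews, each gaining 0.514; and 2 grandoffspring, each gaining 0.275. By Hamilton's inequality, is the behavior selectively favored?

Hamilton's rule: the trait is favored when the sum of r·B over every recipient exceeds the actor's cost C.
r to a full sibling = 0.5 (full sibs share both parents — two paths of length 2: r = 2·(1/2)^2 = 1/2).
r to a half-niece or half-nephew = 0.125 (half-aunt/uncle↔niece/nephew: one path of length 3: r = (1/2)^3 = 1/8).
r to a grandoffspring = 0.25 (two parent–offspring links: r = (1/2)^2 = 1/4).
Summing one r·B term per recipient: 1·0.5·0.409 + 3·0.125·0.514 + 2·0.25·0.275 = 0.53475.
0.53475 > 0.12: the indirect benefit exceeds the cost.

Yes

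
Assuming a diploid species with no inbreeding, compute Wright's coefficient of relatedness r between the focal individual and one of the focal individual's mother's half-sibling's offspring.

Each parent–offspring link contributes a factor of 1/2, and independent paths through distinct common ancestors add.
Half first cousins share one grandparent — one path of length 4: r = (1/2)^4 = 1/16.

0.0625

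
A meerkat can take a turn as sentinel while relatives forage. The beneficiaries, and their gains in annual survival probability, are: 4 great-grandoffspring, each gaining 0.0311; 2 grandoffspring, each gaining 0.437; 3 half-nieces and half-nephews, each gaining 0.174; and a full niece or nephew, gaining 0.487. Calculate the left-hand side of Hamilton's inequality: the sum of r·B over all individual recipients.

0.42105

r to a great-grandoffspring = 0.125 (three parent–offspring links: r = (1/2)^3 = 1/8).
r to a grandoffspring = 0.25 (two parent–offspring links: r = (1/2)^2 = 1/4).
r to a half-niece or half-nephew = 1/8 (half-aunt/uncle↔niece/nephew: one path of length 3: r = (1/2)^3 = 1/8).
r to a full niece or nephew = 0.25 (full aunt/uncle↔niece/nephew: two paths of length 3 through the shared grandparent pair: r = 2·(1/2)^3 = 1/4).
Summing one r·B term per recipient: 4·0.125·0.0311 + 2·0.25·0.437 + 3·0.125·0.174 + 1·0.25·0.487 = 0.42105.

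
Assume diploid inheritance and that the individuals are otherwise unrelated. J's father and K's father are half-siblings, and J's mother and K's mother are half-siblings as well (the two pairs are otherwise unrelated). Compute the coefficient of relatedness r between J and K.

With two independent routes of shared ancestry, r is the sum of the two contributions.
J and K are related in two ways: half first cousins through their fathers (r = 1/16) and half first cousins through their mothers (r = 1/16).
r = 1/16 + 1/16 = 0.125.

0.125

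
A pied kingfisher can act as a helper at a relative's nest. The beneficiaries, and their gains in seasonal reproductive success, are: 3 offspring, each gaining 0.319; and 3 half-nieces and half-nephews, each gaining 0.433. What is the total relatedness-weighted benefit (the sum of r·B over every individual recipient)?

0.640875

r to an offspring = 0.5 (one parent–offspring link: r = (1/2)^1 = 1/2).
r to a half-niece or half-nephew = 0.125 (half-aunt/uncle↔niece/nephew: one path of length 3: r = (1/2)^3 = 1/8).
Summing one r·B term per recipient: 3·0.5·0.319 + 3·0.125·0.433 = 0.640875.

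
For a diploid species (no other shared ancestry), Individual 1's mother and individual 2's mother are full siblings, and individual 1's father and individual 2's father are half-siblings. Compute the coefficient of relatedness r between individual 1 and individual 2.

0.1875

With two independent routes of shared ancestry, r is the sum of the two contributions.
Individual 1 and individual 2 are related in two ways: first cousins through their mothers (r = 1/8) and half first cousins through their fathers (r = 1/16).
r = 1/8 + 1/16 = 3/16 = 0.1875.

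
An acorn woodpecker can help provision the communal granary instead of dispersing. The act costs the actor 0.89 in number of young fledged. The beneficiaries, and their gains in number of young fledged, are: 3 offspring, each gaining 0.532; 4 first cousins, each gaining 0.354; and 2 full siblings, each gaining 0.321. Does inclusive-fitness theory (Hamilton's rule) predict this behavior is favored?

Yes

Hamilton's rule: the trait is favored when the sum of r·B over every recipient exceeds the actor's cost C.
r to an offspring = 0.5 (one parent–offspring link: r = (1/2)^1 = 1/2).
r to a first cousin = 1/8 (first cousins share one grandparent pair — two paths of length 4: r = 2·(1/2)^4 = 1/8).
r to a full sibling = 1/2 (full sibs share both parents — two paths of length 2: r = 2·(1/2)^2 = 1/2).
Summing one r·B term per recipient: 3·0.5·0.532 + 4·0.125·0.354 + 2·0.5·0.321 = 1.296.
1.296 > 0.89: the indirect benefit exceeds the cost.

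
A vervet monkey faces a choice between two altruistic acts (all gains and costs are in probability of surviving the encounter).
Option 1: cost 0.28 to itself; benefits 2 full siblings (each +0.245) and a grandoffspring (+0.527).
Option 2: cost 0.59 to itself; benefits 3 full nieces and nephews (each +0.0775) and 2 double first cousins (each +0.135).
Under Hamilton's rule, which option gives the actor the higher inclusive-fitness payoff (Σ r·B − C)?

Option 1

Option 1: r to a full sibling = 0.5.
Option 1: r to a grandoffspring = 0.25.
Option 1: Σ r·B − C = (2·0.5·0.245 + 1·0.25·0.527) − 0.28 = 0.09675.
Option 2: r to a full niece or nephew = 0.25.
Option 2: r to a double first cousin = 0.25.
Option 2: Σ r·B − C = (3·0.25·0.0775 + 2·0.25·0.135) − 0.59 = -0.464375.
Option 1 has the higher net inclusive-fitness payoff.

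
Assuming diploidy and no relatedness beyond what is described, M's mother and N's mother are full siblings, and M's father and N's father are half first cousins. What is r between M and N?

0.140625

Relatedness sums over independent paths through distinct common ancestors.
M and N are related in two ways: first cousins through their mothers (r = 1/8) and half second cousins through their fathers (r = 1/64).
r = 1/8 + 1/64 = 0.140625.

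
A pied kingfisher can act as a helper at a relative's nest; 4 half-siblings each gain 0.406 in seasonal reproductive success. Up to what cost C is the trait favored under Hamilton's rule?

r to a half-sibling = 0.25 (half-sibs share one parent — one path of length 2: r = (1/2)^2 = 1/4).
Hamilton's rule: n·r·B > C, so the trait is favored while C < n·r·B = 4·0.25·0.406 = 0.406.

0.406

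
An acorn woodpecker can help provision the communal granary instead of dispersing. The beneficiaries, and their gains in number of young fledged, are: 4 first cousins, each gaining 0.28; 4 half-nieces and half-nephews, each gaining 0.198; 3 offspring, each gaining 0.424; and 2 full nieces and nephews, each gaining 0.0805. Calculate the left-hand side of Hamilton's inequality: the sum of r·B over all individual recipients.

0.91525

r to a first cousin = 1/8 (first cousins share one grandparent pair — two paths of length 4: r = 2·(1/2)^4 = 1/8).
r to a half-niece or half-nephew = 0.125 (half-aunt/uncle↔niece/nephew: one path of length 3: r = (1/2)^3 = 1/8).
r to an offspring = 0.5 (one parent–offspring link: r = (1/2)^1 = 1/2).
r to a full niece or nephew = 1/4 (full aunt/uncle↔niece/nephew: two paths of length 3 through the shared grandparent pair: r = 2·(1/2)^3 = 1/4).
Summing one r·B term per recipient: 4·0.125·0.28 + 4·0.125·0.198 + 3·0.5·0.424 + 2·0.25·0.0805 = 0.91525.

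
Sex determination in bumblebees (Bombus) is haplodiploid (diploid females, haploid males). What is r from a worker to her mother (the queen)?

One meiotic link between diploid queen and diploid daughter: r = 1/2.

0.5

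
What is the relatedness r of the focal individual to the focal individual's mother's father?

0.25

Each parent–offspring link contributes a factor of 1/2, and independent paths through distinct common ancestors add.
Two parent–offspring links: r = (1/2)^2 = 1/4.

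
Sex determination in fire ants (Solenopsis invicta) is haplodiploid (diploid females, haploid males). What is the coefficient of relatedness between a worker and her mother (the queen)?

One meiotic link between diploid queen and diploid daughter: r = 1/2.

0.5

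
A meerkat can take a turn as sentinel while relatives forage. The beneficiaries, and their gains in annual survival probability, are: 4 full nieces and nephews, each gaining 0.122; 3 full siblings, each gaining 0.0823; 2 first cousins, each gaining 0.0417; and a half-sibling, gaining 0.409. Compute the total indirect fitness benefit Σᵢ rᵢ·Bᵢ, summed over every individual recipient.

r to a full niece or nephew = 0.25 (full aunt/uncle↔niece/nephew: two paths of length 3 through the shared grandparent pair: r = 2·(1/2)^3 = 1/4).
r to a full sibling = 0.5 (full sibs share both parents — two paths of length 2: r = 2·(1/2)^2 = 1/2).
r to a first cousin = 0.125 (first cousins share one grandparent pair — two paths of length 4: r = 2·(1/2)^4 = 1/8).
r to a half-sibling = 0.25 (half-sibs share one parent — one path of length 2: r = (1/2)^2 = 1/4).
Summing one r·B term per recipient: 4·0.25·0.122 + 3·0.5·0.0823 + 2·0.125·0.0417 + 1·0.25·0.409 = 0.358125.

0.358125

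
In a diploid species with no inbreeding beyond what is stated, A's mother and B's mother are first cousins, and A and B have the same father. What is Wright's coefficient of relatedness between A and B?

With two independent routes of shared ancestry, r is the sum of the two contributions.
A and B are related in two ways: second cousins through their mothers (r = 1/32) and half-sibs through their shared father (r = 1/4).
r = 1/32 + 1/4 = 9/32 = 0.28125.

0.28125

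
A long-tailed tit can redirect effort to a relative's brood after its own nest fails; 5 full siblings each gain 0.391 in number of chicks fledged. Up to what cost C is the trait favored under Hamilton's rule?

0.9775

r to a full sibling = 1/2 (full sibs share both parents — two paths of length 2: r = 2·(1/2)^2 = 1/2).
Hamilton's rule: n·r·B > C, so the trait is favored while C < n·r·B = 5·0.5·0.391 = 0.9775.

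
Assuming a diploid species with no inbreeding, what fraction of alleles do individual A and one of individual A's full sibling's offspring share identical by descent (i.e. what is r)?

0.25

Each parent–offspring link contributes a factor of 1/2, and independent paths through distinct common ancestors add.
Full aunt/uncle↔niece/nephew: two paths of length 3 through the shared grandparent pair: r = 2·(1/2)^3 = 1/4.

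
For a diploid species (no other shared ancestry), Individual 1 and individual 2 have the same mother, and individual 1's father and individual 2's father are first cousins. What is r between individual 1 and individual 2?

0.28125

Relatedness sums over independent paths through distinct common ancestors.
Individual 1 and individual 2 are related in two ways: half-sibs through their shared mother (r = 1/4) and second cousins through their fathers (r = 1/32).
r = 1/4 + 1/32 = 0.28125.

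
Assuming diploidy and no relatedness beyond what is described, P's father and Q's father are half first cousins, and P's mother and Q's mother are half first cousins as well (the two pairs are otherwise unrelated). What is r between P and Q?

0.03125

With two independent routes of shared ancestry, r is the sum of the two contributions.
P and Q are related in two ways: half second cousins through their fathers (r = 1/64) and half second cousins through their mothers (r = 1/64).
r = 1/64 + 1/64 = 0.03125.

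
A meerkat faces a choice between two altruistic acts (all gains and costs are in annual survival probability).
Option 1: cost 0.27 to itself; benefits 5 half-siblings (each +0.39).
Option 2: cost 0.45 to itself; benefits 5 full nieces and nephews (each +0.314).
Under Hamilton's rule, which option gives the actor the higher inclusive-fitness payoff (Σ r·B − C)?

Option 1

Option 1: r to a half-sibling = 0.25.
Option 1: Σ r·B − C = (5·0.25·0.39) − 0.27 = 0.2175.
Option 2: r to a full niece or nephew = 0.25.
Option 2: Σ r·B − C = (5·0.25·0.314) − 0.45 = -0.0575.
Option 1 has the higher net inclusive-fitness payoff.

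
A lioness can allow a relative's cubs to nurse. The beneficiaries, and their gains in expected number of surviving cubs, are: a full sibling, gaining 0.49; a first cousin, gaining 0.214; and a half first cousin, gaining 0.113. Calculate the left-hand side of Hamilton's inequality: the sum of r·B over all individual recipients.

0.2788125

r to a full sibling = 1/2 (full sibs share both parents — two paths of length 2: r = 2·(1/2)^2 = 1/2).
r to a first cousin = 1/8 (first cousins share one grandparent pair — two paths of length 4: r = 2·(1/2)^4 = 1/8).
r to a half first cousin = 1/16 (half first cousins share one grandparent — one path of length 4: r = (1/2)^4 = 1/16).
Summing one r·B term per recipient: 1·0.5·0.49 + 1·0.125·0.214 + 1·0.0625·0.113 = 0.2788125.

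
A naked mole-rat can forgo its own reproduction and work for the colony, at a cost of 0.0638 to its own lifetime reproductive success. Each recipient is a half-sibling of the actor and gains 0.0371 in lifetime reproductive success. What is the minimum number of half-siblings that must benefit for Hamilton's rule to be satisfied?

7

r to a half-sibling = 0.25 (half-sibs share one parent — one path of length 2: r = (1/2)^2 = 1/4).
Hamilton's rule: n·r·B > C  ⇒  n > C/(r·B) = 0.0638/(0.25·0.0371) = 6.879.
The smallest integer exceeding 6.879 is 7.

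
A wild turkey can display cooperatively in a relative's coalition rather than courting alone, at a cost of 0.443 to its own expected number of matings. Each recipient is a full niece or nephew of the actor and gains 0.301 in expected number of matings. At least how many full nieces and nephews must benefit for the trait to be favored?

r to a full niece or nephew = 1/4 (full aunt/uncle↔niece/nephew: two paths of length 3 through the shared grandparent pair: r = 2·(1/2)^3 = 1/4).
Hamilton's rule: n·r·B > C  ⇒  n > C/(r·B) = 0.443/(0.25·0.301) = 5.887.
The smallest integer exceeding 5.887 is 6.

6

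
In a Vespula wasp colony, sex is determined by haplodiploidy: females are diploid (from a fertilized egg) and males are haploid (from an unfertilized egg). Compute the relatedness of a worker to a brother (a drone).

0.25

Her haploid brother carries none of their father's genes and a random half of their mother's genome; that half matches the maternal half of her own genome with probability 1/2: r = 1/2 · 1/2 = 1/4.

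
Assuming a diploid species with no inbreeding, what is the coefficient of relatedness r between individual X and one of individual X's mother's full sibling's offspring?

0.125

Each parent–offspring link contributes a factor of 1/2, and independent paths through distinct common ancestors add.
First cousins share one grandparent pair — two paths of length 4: r = 2·(1/2)^4 = 1/8.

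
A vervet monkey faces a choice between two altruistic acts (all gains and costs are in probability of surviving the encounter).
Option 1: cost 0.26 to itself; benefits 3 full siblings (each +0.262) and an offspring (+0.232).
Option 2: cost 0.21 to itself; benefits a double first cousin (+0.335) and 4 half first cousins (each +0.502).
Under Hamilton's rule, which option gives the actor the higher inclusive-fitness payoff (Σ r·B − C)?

Option 1: r to a full sibling = 0.5.
Option 1: r to an offspring = 0.5.
Option 1: Σ r·B − C = (3·0.5·0.262 + 1·0.5·0.232) − 0.26 = 0.249.
Option 2: r to a double first cousin = 0.25.
Option 2: r to a half first cousin = 0.0625.
Option 2: Σ r·B − C = (1·0.25·0.335 + 4·0.0625·0.502) − 0.21 = -0.00075.
Option 1 has the higher net inclusive-fitness payoff.

Option 1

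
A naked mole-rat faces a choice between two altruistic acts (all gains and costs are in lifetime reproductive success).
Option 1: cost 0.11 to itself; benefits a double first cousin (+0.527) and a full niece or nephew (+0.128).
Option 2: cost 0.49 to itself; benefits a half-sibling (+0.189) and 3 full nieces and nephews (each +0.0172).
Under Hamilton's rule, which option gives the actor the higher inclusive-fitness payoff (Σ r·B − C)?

Option 1: r to a double first cousin = 0.25.
Option 1: r to a full niece or nephew = 0.25.
Option 1: Σ r·B − C = (1·0.25·0.527 + 1·0.25·0.128) − 0.11 = 0.05375.
Option 2: r to a half-sibling = 0.25.
Option 2: r to a full niece or nephew = 0.25.
Option 2: Σ r·B − C = (1·0.25·0.189 + 3·0.25·0.0172) − 0.49 = -0.42985.
Option 1 has the higher net inclusive-fitness payoff.

Option 1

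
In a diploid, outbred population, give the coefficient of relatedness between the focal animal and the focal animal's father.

0.5

Each parent–offspring link contributes a factor of 1/2, and independent paths through distinct common ancestors add.
One parent–offspring link: r = (1/2)^1 = 1/2.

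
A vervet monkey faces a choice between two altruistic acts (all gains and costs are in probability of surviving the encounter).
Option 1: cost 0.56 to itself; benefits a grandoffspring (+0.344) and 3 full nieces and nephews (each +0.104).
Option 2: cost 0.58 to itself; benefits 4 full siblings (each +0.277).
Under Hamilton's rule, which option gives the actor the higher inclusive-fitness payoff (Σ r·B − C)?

Option 2

Option 1: r to a grandoffspring = 0.25.
Option 1: r to a full niece or nephew = 0.25.
Option 1: Σ r·B − C = (1·0.25·0.344 + 3·0.25·0.104) − 0.56 = -0.396.
Option 2: r to a full sibling = 0.5.
Option 2: Σ r·B − C = (4·0.5·0.277) − 0.58 = -0.026.
Option 2 has the higher net inclusive-fitness payoff.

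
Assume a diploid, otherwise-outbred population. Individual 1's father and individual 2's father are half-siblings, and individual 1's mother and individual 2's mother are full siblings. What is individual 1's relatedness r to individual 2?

0.1875

Wright's path rule: contributions from independent ancestry routes add.
Individual 1 and individual 2 are related in two ways: half first cousins through their fathers (r = 1/16) and first cousins through their mothers (r = 1/8).
r = 1/16 + 1/8 = 3/16 = 0.1875.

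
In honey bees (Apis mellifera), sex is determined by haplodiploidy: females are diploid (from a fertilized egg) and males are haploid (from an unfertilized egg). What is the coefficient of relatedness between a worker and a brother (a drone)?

Her haploid brother carries none of their father's genes and a random half of their mother's genome; that half matches the maternal half of her own genome with probability 1/2: r = 1/2 · 1/2 = 1/4.

0.25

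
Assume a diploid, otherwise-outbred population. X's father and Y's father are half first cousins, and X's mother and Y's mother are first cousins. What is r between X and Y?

0.046875

Independent pedigree routes through distinct common ancestors add.
X and Y are related in two ways: half second cousins through their fathers (r = 1/64) and second cousins through their mothers (r = 1/32).
r = 1/64 + 1/32 = 3/64 = 0.046875.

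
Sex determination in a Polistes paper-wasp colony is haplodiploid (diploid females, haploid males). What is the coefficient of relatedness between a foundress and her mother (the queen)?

0.5

One meiotic link between diploid queen and diploid daughter: r = 1/2.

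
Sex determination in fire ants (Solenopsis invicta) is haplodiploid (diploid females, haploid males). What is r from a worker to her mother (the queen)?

0.5

One meiotic link between diploid queen and diploid daughter: r = 1/2.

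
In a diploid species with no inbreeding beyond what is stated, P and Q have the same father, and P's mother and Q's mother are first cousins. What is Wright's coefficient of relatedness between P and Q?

0.28125

Wright's path rule: contributions from independent ancestry routes add.
P and Q are related in two ways: half-sibs through their shared father (r = 1/4) and second cousins through their mothers (r = 1/32).
r = 1/4 + 1/32 = 9/32 = 0.28125.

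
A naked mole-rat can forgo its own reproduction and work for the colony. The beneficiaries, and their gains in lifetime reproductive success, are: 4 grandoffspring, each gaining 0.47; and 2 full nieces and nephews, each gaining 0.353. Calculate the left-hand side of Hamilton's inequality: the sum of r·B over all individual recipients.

r to a grandoffspring = 0.25 (two parent–offspring links: r = (1/2)^2 = 1/4).
r to a full niece or nephew = 0.25 (full aunt/uncle↔niece/nephew: two paths of length 3 through the shared grandparent pair: r = 2·(1/2)^3 = 1/4).
Summing one r·B term per recipient: 4·0.25·0.47 + 2·0.25·0.353 = 0.6465.

0.6465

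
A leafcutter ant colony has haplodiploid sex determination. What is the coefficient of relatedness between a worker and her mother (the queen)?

One meiotic link between diploid queen and diploid daughter: r = 1/2.

0.5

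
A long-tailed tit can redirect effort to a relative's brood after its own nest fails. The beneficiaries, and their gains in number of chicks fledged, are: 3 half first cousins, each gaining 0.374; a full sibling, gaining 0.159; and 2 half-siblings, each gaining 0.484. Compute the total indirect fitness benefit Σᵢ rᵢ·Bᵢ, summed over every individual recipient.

r to a half first cousin = 0.0625 (half first cousins share one grandparent — one path of length 4: r = (1/2)^4 = 1/16).
r to a full sibling = 0.5 (full sibs share both parents — two paths of length 2: r = 2·(1/2)^2 = 1/2).
r to a half-sibling = 0.25 (half-sibs share one parent — one path of length 2: r = (1/2)^2 = 1/4).
Summing one r·B term per recipient: 3·0.0625·0.374 + 1·0.5·0.159 + 2·0.25·0.484 = 0.391625.

0.391625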